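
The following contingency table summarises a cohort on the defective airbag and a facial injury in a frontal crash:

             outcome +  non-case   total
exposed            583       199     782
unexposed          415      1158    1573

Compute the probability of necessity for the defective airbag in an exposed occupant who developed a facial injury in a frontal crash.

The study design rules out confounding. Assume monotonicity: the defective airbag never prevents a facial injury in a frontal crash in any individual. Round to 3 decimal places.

p₁ = P(outcome | exposed) = 583/782 = 0.74552
p₀ = P(outcome | unexposed) = 415/1573 = 0.26383
Under exogeneity and monotonicity, PN = (p₁ − p₀) / p₁.
PN = (0.74552 − 0.26383) / 0.74552 = 0.4817 / 0.74552 ≈ 0.6461

PN ≈ 0.646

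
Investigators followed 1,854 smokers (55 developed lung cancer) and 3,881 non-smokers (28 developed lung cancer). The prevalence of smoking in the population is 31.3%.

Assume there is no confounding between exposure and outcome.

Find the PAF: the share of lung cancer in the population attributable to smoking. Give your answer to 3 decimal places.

p₁ = P(outcome | exposed) = 55/1854 = 0.029666
p₀ = P(outcome | unexposed) = 28/3881 = 0.0072146
Overall risk P(Y=1) = π·p₁ + (1−π)·p₀ = 0.313×0.029666 + 0.687×0.0072146 = 0.014242.
Under exogeneity, PAF = [P(Y=1) − p₀] / P(Y=1).
PAF = (0.014242 − 0.0072146) / 0.014242 ≈ 0.4934

PAF ≈ 0.493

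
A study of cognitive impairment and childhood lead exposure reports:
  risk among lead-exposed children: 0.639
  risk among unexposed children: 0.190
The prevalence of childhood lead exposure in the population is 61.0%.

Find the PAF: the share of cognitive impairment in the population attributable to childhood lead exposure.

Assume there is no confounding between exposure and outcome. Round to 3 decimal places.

Let p₁ = 0.639, p₀ = 0.19.
Overall risk P(Y=1) = π·p₁ + (1−π)·p₀ = 0.61×0.639 + 0.39×0.19 = 0.46389.
Under exogeneity, PAF = [P(Y=1) − p₀] / P(Y=1).
PAF = (0.46389 − 0.19) / 0.46389 ≈ 0.5904

PAF ≈ 0.590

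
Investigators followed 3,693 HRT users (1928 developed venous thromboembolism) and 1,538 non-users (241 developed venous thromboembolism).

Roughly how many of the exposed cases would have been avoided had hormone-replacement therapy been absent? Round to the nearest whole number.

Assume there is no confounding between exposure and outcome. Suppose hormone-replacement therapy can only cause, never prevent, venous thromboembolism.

p₁ = P(outcome | exposed) = 1928/3693 = 0.52207
p₀ = P(outcome | unexposed) = 241/1538 = 0.1567
PN = (p₁ − p₀)/p₁ = (0.52207 − 0.1567) / 0.52207 ≈ 0.69985.
Attributable cases ≈ PN × (exposed cases) = 0.69985 × 1928 ≈ 1349.32.

about 1349 cases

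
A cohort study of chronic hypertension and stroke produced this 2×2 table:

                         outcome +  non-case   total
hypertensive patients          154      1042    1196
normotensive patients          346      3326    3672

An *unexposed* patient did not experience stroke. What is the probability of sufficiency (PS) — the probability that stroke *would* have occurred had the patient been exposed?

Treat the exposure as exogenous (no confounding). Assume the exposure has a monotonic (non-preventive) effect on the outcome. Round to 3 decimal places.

PS ≈ 0.038

p₁ = P(outcome | exposed) = 154/1196 = 0.12876
p₀ = P(outcome | unexposed) = 346/3672 = 0.094227
Under exogeneity and monotonicity, PS = (p₁ − p₀)/(1 − p₀).
PS = (0.12876 − 0.094227) / 0.90577 ≈ 0.0381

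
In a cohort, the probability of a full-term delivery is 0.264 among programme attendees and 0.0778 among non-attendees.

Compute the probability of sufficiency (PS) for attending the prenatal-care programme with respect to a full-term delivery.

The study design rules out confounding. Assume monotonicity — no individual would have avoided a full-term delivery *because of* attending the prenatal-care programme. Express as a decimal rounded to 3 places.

Let p₁ = 0.264, p₀ = 0.0778.
Under exogeneity and monotonicity, PS = (p₁ − p₀) / (1 − p₀).
PS = (0.264 − 0.0778) / (1 − 0.0778) = 0.1862 / 0.9222 ≈ 0.2019

PS ≈ 0.202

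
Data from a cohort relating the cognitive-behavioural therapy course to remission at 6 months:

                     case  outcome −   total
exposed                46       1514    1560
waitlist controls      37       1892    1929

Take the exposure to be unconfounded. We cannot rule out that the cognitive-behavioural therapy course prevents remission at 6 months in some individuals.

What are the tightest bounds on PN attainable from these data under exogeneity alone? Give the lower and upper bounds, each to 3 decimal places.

p₁ = P(outcome | exposed) = 46/1560 = 0.029487
p₀ = P(outcome | unexposed) = 37/1929 = 0.019181
Under exogeneity alone the bounds on PN are max{0,(p₁−p₀)/p₁} ≤ PN ≤ min{1,(1−p₀)/p₁}.
  lower = (p₁ − p₀)/p₁ = 0.010306 / 0.029487 ≈ 0.3495
  upper = min{1, (1 − p₀)/p₁} = 0.98082 / 0.029487 ≈ 33.2626 → capped at 1

0.350 ≤ PN ≤ 1.000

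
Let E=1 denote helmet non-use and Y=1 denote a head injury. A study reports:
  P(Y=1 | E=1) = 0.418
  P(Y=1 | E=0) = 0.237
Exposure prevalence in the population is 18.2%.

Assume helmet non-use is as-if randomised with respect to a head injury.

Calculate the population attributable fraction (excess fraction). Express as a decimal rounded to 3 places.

PAF ≈ 0.122

Let p₁ = 0.418, p₀ = 0.237.
Overall risk P(Y=1) = π·p₁ + (1−π)·p₀ = 0.182×0.418 + 0.818×0.237 = 0.26994.
Under exogeneity, PAF = [P(Y=1) − p₀] / P(Y=1).
PAF = (0.26994 − 0.237) / 0.26994 ≈ 0.1220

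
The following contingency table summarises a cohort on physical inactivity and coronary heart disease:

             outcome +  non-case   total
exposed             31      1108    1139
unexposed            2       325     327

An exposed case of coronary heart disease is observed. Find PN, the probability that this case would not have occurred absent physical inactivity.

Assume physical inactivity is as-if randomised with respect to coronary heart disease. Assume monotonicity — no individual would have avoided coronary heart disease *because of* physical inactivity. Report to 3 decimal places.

PN ≈ 0.775

p₁ = P(outcome | exposed) = 31/1139 = 0.027217
p₀ = P(outcome | unexposed) = 2/327 = 0.0061162
Under exogeneity and monotonicity, PN = (p₁ − p₀) / p₁.
PN = (0.027217 − 0.0061162) / 0.027217 = 0.021101 / 0.027217 ≈ 0.7753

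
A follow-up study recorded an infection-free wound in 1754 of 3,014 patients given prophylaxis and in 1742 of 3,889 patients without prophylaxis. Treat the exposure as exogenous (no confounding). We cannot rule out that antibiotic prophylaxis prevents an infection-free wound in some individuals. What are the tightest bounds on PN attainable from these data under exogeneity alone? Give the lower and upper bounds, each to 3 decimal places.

0.230 ≤ PN ≤ 0.949

p₁ = P(outcome | exposed) = 1754/3014 = 0.58195
p₀ = P(outcome | unexposed) = 1742/3889 = 0.44793
Under exogeneity alone the bounds on PN are max{0,(p₁−p₀)/p₁} ≤ PN ≤ min{1,(1−p₀)/p₁}.
  lower = (p₁ − p₀)/p₁ = 0.13402 / 0.58195 ≈ 0.2303
  upper = min{1, (1 − p₀)/p₁} = 0.55207 / 0.58195 ≈ 0.9487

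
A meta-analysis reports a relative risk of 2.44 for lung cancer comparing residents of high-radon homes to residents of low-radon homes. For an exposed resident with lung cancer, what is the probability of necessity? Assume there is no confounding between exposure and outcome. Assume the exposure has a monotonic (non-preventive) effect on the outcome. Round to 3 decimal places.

Under exogeneity and monotonicity, PN = (RR − 1) / RR = 1 − 1/RR.
PN = (2.44 − 1) / 2.44 = 1.44 / 2.44 ≈ 0.5902

PN ≈ 0.590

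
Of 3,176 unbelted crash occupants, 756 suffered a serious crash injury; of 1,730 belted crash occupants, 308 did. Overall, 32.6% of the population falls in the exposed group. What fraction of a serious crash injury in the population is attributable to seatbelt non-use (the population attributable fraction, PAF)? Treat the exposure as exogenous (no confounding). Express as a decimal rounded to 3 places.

p₁ = P(outcome | exposed) = 756/3176 = 0.23804
p₀ = P(outcome | unexposed) = 308/1730 = 0.17803
Overall risk P(Y=1) = π·p₁ + (1−π)·p₀ = 0.326×0.23804 + 0.674×0.17803 = 0.19759.
Under exogeneity, PAF = [P(Y=1) − p₀] / P(Y=1).
PAF = (0.19759 − 0.17803) / 0.19759 ≈ 0.0990

PAF ≈ 0.099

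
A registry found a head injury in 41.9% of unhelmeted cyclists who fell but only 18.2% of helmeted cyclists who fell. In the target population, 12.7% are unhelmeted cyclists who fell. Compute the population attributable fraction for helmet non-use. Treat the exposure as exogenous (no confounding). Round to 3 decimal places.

p₁ = 0.419, p₀ = 0.182.
Overall risk P(Y=1) = π·p₁ + (1−π)·p₀ = 0.127×0.419 + 0.873×0.182 = 0.2121.
Under exogeneity, PAF = [P(Y=1) − p₀] / P(Y=1).
PAF = (0.2121 − 0.182) / 0.2121 ≈ 0.1419

PAF ≈ 0.142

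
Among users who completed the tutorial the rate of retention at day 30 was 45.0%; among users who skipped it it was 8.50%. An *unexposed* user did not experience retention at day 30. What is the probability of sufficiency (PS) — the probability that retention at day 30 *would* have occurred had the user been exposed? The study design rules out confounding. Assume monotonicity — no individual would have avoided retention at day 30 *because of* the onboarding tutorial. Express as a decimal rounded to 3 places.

p₁ = 0.45, p₀ = 0.085.
Under exogeneity and monotonicity, PS = (p₁ − p₀) / (1 − p₀).
PS = (0.45 − 0.085) / (1 − 0.085) = 0.365 / 0.915 ≈ 0.3989

PS ≈ 0.399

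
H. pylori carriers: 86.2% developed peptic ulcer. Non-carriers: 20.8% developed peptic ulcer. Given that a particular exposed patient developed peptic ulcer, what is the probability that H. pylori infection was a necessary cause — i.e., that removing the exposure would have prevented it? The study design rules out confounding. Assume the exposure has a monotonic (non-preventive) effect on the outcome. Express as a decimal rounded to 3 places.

p₁ = 0.862, p₀ = 0.208.
Under exogeneity and monotonicity, PN = (p₁ − p₀) / p₁.
PN = (0.862 − 0.208) / 0.862 = 0.654 / 0.862 ≈ 0.7587

PN ≈ 0.759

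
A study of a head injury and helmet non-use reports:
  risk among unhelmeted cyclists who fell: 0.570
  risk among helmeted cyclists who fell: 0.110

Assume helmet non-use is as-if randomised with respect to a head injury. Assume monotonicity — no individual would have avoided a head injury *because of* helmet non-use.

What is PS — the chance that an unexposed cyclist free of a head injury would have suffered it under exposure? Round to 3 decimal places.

Let p₁ = 0.57, p₀ = 0.11.
Under exogeneity and monotonicity, PS = (p₁ − p₀) / (1 − p₀).
PS = (0.57 − 0.11) / (1 − 0.11) = 0.46 / 0.89 ≈ 0.5169

PS ≈ 0.517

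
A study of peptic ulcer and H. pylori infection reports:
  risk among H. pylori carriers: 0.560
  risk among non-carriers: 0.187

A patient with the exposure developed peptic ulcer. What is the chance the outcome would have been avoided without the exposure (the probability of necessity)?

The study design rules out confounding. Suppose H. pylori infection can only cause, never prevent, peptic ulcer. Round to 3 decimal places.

Let p₁ = 0.56, p₀ = 0.187.
Under exogeneity and monotonicity, PN = (p₁ − p₀) / p₁.
PN = (0.56 − 0.187) / 0.56 = 0.373 / 0.56 ≈ 0.6661

PN ≈ 0.666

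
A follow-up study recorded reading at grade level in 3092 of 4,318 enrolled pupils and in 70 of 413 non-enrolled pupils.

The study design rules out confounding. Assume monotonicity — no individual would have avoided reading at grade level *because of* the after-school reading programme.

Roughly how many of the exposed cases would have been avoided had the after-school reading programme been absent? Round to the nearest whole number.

p₁ = P(outcome | exposed) = 3092/4318 = 0.71607
p₀ = P(outcome | unexposed) = 70/413 = 0.16949
PN = (p₁ − p₀)/p₁ = (0.71607 − 0.16949) / 0.71607 ≈ 0.76330.
Attributable cases ≈ PN × (exposed cases) = 0.76330 × 3092 ≈ 2360.14.

about 2360 cases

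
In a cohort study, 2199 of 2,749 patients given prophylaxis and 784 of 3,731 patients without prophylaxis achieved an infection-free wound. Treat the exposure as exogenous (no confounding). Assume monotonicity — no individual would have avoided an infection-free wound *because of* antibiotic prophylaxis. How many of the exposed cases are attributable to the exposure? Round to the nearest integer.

about 1621 cases

p₁ = P(outcome | exposed) = 2199/2749 = 0.79993
p₀ = P(outcome | unexposed) = 784/3731 = 0.21013
PN = (p₁ − p₀)/p₁ = (0.79993 − 0.21013) / 0.79993 ≈ 0.73731.
Attributable cases ≈ PN × (exposed cases) = 0.73731 × 2199 ≈ 1621.35.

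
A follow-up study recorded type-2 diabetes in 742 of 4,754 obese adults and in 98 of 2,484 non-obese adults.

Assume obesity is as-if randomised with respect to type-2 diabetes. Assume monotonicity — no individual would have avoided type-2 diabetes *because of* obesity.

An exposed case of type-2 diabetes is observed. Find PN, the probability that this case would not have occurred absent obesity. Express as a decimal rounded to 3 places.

PN ≈ 0.747

p₁ = P(outcome | exposed) = 742/4754 = 0.15608
p₀ = P(outcome | unexposed) = 98/2484 = 0.039452
Under exogeneity and monotonicity, PN = (p₁ − p₀) / p₁.
PN = (0.15608 − 0.039452) / 0.15608 = 0.11663 / 0.15608 ≈ 0.7472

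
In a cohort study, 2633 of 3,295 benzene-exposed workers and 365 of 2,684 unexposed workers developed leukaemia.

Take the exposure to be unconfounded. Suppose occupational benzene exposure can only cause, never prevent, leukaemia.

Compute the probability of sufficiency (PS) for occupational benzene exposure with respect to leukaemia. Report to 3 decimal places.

PS ≈ 0.767

p₁ = P(outcome | exposed) = 2633/3295 = 0.79909
p₀ = P(outcome | unexposed) = 365/2684 = 0.13599
Under exogeneity and monotonicity, PS = (p₁ − p₀) / (1 − p₀).
PS = (0.79909 − 0.13599) / (1 − 0.13599) = 0.6631 / 0.86401 ≈ 0.7675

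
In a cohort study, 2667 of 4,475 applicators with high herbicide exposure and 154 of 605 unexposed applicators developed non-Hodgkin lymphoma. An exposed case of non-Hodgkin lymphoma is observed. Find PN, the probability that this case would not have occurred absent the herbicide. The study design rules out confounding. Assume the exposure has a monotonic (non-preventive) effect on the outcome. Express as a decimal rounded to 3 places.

PN ≈ 0.573

p₁ = P(outcome | exposed) = 2667/4475 = 0.59598
p₀ = P(outcome | unexposed) = 154/605 = 0.25455
Under exogeneity and monotonicity, PN = (p₁ − p₀) / p₁.
PN = (0.59598 − 0.25455) / 0.59598 = 0.34143 / 0.59598 ≈ 0.5729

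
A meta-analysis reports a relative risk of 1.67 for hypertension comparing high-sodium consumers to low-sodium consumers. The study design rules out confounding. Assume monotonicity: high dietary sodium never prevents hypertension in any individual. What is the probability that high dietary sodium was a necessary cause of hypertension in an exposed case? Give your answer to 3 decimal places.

PN ≈ 0.401

Under exogeneity and monotonicity, PN = (RR − 1) / RR = 1 − 1/RR.
PN = (1.67 − 1) / 1.67 = 0.67 / 1.67 ≈ 0.4012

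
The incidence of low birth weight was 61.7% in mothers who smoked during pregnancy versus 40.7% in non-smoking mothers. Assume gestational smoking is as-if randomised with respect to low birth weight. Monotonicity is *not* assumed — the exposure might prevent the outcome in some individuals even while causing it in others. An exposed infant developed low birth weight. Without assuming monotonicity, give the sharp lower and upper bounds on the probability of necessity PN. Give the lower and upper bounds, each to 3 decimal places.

0.340 ≤ PN ≤ 0.961

p₁ = 0.617, p₀ = 0.407.
Under exogeneity alone the bounds on PN are max{0,(p₁−p₀)/p₁} ≤ PN ≤ min{1,(1−p₀)/p₁}.
  lower = (p₁ − p₀)/p₁ = 0.21 / 0.617 ≈ 0.3404
  upper = min{1, (1 − p₀)/p₁} = 0.593 / 0.617 ≈ 0.9611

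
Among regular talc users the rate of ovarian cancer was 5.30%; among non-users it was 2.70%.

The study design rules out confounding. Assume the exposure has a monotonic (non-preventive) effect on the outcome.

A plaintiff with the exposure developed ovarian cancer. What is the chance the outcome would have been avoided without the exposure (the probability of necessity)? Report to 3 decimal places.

p₁ = 0.053, p₀ = 0.027.
Under exogeneity and monotonicity, PN = (p₁ − p₀) / p₁.
PN = (0.053 − 0.027) / 0.053 = 0.026 / 0.053 ≈ 0.4906

PN ≈ 0.491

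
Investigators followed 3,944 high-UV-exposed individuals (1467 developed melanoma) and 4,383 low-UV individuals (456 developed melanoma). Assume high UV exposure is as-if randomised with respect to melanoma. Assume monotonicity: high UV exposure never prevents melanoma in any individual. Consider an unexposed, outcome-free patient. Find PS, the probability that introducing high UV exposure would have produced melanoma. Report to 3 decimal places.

PS ≈ 0.299

p₁ = P(outcome | exposed) = 1467/3944 = 0.37196
p₀ = P(outcome | unexposed) = 456/4383 = 0.10404
Under exogeneity and monotonicity, PS = (p₁ − p₀) / (1 − p₀).
PS = (0.37196 − 0.10404) / (1 − 0.10404) = 0.26792 / 0.89596 ≈ 0.2990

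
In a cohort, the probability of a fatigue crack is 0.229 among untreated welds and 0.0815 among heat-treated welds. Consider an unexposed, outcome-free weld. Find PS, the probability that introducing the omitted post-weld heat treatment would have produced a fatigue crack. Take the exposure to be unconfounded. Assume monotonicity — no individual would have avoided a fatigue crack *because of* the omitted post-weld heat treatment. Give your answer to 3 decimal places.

PS ≈ 0.161

Let p₁ = 0.229, p₀ = 0.0815.
Under exogeneity and monotonicity, PS = (p₁ − p₀) / (1 − p₀).
PS = (0.229 − 0.0815) / (1 − 0.0815) = 0.1475 / 0.9185 ≈ 0.1606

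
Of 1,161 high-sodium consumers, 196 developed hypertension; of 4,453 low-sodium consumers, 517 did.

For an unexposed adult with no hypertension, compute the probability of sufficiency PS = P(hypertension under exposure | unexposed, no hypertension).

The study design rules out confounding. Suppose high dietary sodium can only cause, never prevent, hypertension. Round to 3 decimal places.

PS ≈ 0.060

p₁ = P(outcome | exposed) = 196/1161 = 0.16882
p₀ = P(outcome | unexposed) = 517/4453 = 0.1161
Under exogeneity and monotonicity, PS = (p₁ − p₀) / (1 − p₀).
PS = (0.16882 − 0.1161) / (1 − 0.1161) = 0.052718 / 0.8839 ≈ 0.0596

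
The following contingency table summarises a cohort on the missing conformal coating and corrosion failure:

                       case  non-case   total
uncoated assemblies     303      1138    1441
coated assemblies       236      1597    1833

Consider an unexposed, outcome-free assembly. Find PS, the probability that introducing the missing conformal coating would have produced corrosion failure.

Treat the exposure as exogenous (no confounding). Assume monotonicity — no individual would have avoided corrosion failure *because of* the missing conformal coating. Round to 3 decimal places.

PS ≈ 0.094

p₁ = P(outcome | exposed) = 303/1441 = 0.21027
p₀ = P(outcome | unexposed) = 236/1833 = 0.12875
Under exogeneity and monotonicity, PS = (p₁ − p₀) / (1 − p₀).
PS = (0.21027 − 0.12875) / (1 − 0.12875) = 0.08152 / 0.87125 ≈ 0.0936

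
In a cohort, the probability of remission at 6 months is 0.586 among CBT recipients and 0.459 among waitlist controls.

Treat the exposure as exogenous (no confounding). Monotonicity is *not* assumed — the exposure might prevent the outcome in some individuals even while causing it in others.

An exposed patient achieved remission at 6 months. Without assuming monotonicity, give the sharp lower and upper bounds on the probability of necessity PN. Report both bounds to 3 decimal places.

Let p₁ = 0.586, p₀ = 0.459.
Under exogeneity alone the bounds on PN are max{0,(p₁−p₀)/p₁} ≤ PN ≤ min{1,(1−p₀)/p₁}.
  lower = (p₁ − p₀)/p₁ = 0.127 / 0.586 ≈ 0.2167
  upper = min{1, (1 − p₀)/p₁} = 0.541 / 0.586 ≈ 0.9232

0.217 ≤ PN ≤ 0.923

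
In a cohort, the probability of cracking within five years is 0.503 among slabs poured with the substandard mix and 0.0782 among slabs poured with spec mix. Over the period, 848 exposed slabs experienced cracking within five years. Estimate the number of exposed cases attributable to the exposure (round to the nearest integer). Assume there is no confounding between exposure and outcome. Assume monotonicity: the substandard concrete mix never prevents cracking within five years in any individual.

Let p₁ = 0.503, p₀ = 0.0782.
PN = (p₁ − p₀)/p₁ = (0.503 − 0.0782) / 0.503 ≈ 0.84453.
Attributable cases ≈ PN × (exposed cases) = 0.84453 × 848 ≈ 716.16.

about 716 cases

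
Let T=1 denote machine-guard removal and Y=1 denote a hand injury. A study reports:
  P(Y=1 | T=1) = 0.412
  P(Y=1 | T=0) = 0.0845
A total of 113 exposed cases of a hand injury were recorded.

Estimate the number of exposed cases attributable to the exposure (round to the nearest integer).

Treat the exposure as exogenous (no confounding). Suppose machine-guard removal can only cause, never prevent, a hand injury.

about 90 cases

Let p₁ = 0.412, p₀ = 0.0845.
PN = (p₁ − p₀)/p₁ = (0.412 − 0.0845) / 0.412 ≈ 0.79490.
Attributable cases ≈ PN × (exposed cases) = 0.79490 × 113 ≈ 89.82.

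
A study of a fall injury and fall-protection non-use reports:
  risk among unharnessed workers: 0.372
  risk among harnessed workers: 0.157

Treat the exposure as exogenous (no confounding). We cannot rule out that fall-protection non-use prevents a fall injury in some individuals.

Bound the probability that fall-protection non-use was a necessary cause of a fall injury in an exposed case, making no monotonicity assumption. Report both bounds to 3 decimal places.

0.578 ≤ PN ≤ 1.000

Let p₁ = 0.372, p₀ = 0.157.
Under exogeneity alone the bounds on PN are max{0,(p₁−p₀)/p₁} ≤ PN ≤ min{1,(1−p₀)/p₁}.
  lower = (p₁ − p₀)/p₁ = 0.215 / 0.372 ≈ 0.5780
  upper = min{1, (1 − p₀)/p₁} = 0.843 / 0.372 ≈ 2.2661 → capped at 1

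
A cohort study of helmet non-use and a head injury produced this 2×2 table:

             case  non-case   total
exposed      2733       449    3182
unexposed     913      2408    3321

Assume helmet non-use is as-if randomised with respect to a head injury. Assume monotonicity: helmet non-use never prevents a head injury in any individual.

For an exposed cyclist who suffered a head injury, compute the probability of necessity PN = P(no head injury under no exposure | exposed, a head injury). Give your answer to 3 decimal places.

p₁ = P(outcome | exposed) = 2733/3182 = 0.85889
p₀ = P(outcome | unexposed) = 913/3321 = 0.27492
Under exogeneity and monotonicity, PN = (p₁ − p₀)/p₁.
PN = (0.85889 − 0.27492) / 0.85889 ≈ 0.6799

PN ≈ 0.680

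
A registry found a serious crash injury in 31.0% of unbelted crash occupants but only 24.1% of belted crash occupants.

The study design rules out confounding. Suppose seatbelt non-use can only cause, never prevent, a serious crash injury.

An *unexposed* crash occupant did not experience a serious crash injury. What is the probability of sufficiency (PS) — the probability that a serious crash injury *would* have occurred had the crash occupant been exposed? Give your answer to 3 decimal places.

PS ≈ 0.091

p₁ = 0.31, p₀ = 0.241.
Under exogeneity and monotonicity, PS = (p₁ − p₀) / (1 − p₀).
PS = (0.31 − 0.241) / (1 − 0.241) = 0.069 / 0.759 ≈ 0.0909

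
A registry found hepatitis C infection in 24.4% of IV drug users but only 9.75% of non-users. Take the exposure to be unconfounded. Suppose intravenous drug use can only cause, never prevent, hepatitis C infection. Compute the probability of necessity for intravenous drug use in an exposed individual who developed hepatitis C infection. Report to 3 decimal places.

PN ≈ 0.600

p₁ = 0.244, p₀ = 0.0975.
Under exogeneity and monotonicity, PN = (p₁ − p₀) / p₁.
PN = (0.244 − 0.0975) / 0.244 = 0.1465 / 0.244 ≈ 0.6004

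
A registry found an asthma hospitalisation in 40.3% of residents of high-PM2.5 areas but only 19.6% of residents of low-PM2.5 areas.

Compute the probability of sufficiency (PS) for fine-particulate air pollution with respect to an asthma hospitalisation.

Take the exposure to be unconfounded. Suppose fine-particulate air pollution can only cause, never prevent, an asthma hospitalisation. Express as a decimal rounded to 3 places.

PS ≈ 0.257

p₁ = 0.403, p₀ = 0.196.
Under exogeneity and monotonicity, PS = (p₁ − p₀) / (1 − p₀).
PS = (0.403 − 0.196) / (1 − 0.196) = 0.207 / 0.804 ≈ 0.2575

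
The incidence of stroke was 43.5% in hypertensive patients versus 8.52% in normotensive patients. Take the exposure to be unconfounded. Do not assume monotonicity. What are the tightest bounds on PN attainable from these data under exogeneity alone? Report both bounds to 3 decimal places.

p₁ = 0.435, p₀ = 0.0852.
Under exogeneity alone the bounds on PN are max{0,(p₁−p₀)/p₁} ≤ PN ≤ min{1,(1−p₀)/p₁}.
  lower = (p₁ − p₀)/p₁ = 0.3498 / 0.435 ≈ 0.8041
  upper = min{1, (1 − p₀)/p₁} = 0.9148 / 0.435 ≈ 2.1030 → capped at 1

0.804 ≤ PN ≤ 1.000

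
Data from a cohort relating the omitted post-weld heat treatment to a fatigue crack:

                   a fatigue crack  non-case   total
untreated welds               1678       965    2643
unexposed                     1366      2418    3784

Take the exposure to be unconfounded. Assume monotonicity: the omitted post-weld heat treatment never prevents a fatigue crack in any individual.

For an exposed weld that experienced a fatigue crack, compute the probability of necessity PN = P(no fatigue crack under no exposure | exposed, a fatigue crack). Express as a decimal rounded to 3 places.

p₁ = P(outcome | exposed) = 1678/2643 = 0.63488
p₀ = P(outcome | unexposed) = 1366/3784 = 0.36099
Under exogeneity and monotonicity, PN = (p₁ − p₀) / p₁.
PN = (0.63488 − 0.36099) / 0.63488 = 0.27389 / 0.63488 ≈ 0.4314

PN ≈ 0.431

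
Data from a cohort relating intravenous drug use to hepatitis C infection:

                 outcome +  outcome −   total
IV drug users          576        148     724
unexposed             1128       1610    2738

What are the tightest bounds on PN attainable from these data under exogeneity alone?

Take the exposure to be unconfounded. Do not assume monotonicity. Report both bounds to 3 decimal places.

p₁ = P(outcome | exposed) = 576/724 = 0.79558
p₀ = P(outcome | unexposed) = 1128/2738 = 0.41198
Under exogeneity alone the bounds on PN are max{0,(p₁−p₀)/p₁} ≤ PN ≤ min{1,(1−p₀)/p₁}.
  lower = (p₁ − p₀)/p₁ = 0.3836 / 0.79558 ≈ 0.4822
  upper = min{1, (1 − p₀)/p₁} = 0.58802 / 0.79558 ≈ 0.7391

0.482 ≤ PN ≤ 0.739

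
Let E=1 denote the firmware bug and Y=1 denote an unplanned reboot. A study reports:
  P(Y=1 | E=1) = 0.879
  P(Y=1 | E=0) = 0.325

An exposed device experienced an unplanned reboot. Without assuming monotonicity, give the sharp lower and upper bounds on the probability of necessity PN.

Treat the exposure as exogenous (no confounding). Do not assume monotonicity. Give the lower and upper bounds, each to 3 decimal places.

Let p₁ = 0.879, p₀ = 0.325.
Under exogeneity alone the bounds on PN are max{0,(p₁−p₀)/p₁} ≤ PN ≤ min{1,(1−p₀)/p₁}.
  lower = (p₁ − p₀)/p₁ = 0.554 / 0.879 ≈ 0.6303
  upper = min{1, (1 − p₀)/p₁} = 0.675 / 0.879 ≈ 0.7679

0.630 ≤ PN ≤ 0.768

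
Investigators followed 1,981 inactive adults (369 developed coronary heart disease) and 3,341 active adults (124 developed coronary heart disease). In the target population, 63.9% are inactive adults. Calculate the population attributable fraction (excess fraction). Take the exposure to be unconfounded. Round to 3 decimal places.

p₁ = P(outcome | exposed) = 369/1981 = 0.18627
p₀ = P(outcome | unexposed) = 124/3341 = 0.037115
Overall risk P(Y=1) = π·p₁ + (1−π)·p₀ = 0.639×0.18627 + 0.361×0.037115 = 0.13242.
Under exogeneity, PAF = [P(Y=1) − p₀] / P(Y=1).
PAF = (0.13242 − 0.037115) / 0.13242 ≈ 0.7197

PAF ≈ 0.720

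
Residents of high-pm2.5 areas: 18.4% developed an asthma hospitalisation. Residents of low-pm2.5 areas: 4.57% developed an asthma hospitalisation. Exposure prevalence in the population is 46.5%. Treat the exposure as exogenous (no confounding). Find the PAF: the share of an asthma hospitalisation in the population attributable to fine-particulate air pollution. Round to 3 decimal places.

p₁ = 0.184, p₀ = 0.0457.
Overall risk P(Y=1) = π·p₁ + (1−π)·p₀ = 0.465×0.184 + 0.535×0.0457 = 0.11001.
Under exogeneity, PAF = [P(Y=1) − p₀] / P(Y=1).
PAF = (0.11001 − 0.0457) / 0.11001 ≈ 0.5846

PAF ≈ 0.585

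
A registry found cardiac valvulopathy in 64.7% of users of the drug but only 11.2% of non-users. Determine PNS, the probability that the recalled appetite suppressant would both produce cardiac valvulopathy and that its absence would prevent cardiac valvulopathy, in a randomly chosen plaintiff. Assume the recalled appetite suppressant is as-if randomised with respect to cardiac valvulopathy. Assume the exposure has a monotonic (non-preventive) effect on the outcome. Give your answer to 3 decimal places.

PNS ≈ 0.535

p₁ = 0.647, p₀ = 0.112.
Under exogeneity and monotonicity, PNS = p₁ − p₀.
PNS = 0.647 − 0.112 = 0.535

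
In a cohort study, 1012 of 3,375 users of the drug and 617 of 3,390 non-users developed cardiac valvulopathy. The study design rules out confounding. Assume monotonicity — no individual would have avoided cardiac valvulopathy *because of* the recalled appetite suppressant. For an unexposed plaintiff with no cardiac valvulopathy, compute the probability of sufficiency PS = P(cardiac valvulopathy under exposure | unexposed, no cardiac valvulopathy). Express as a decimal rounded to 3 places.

PS ≈ 0.144

p₁ = P(outcome | exposed) = 1012/3375 = 0.29985
p₀ = P(outcome | unexposed) = 617/3390 = 0.18201
Under exogeneity and monotonicity, PS = (p₁ − p₀) / (1 − p₀).
PS = (0.29985 − 0.18201) / (1 − 0.18201) = 0.11785 / 0.81799 ≈ 0.1441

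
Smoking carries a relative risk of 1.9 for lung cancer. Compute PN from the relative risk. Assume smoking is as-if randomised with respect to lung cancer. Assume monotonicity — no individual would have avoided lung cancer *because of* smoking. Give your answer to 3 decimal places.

PN ≈ 0.474

Under exogeneity and monotonicity, PN = (RR − 1) / RR = 1 − 1/RR.
PN = (1.9 − 1) / 1.9 = 0.9 / 1.9 ≈ 0.4737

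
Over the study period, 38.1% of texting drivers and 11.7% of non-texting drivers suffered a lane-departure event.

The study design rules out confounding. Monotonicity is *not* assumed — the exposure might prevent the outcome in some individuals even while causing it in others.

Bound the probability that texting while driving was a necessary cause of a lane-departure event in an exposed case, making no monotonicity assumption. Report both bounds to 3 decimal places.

0.693 ≤ PN ≤ 1.000

p₁ = 0.381, p₀ = 0.117.
Under exogeneity alone the bounds on PN are max{0,(p₁−p₀)/p₁} ≤ PN ≤ min{1,(1−p₀)/p₁}.
  lower = (p₁ − p₀)/p₁ = 0.264 / 0.381 ≈ 0.6929
  upper = min{1, (1 − p₀)/p₁} = 0.883 / 0.381 ≈ 2.3176 → capped at 1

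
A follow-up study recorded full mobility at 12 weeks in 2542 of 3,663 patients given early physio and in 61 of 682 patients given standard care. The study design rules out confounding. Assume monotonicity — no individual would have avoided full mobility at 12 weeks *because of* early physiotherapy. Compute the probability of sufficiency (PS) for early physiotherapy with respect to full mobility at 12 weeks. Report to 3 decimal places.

p₁ = P(outcome | exposed) = 2542/3663 = 0.69397
p₀ = P(outcome | unexposed) = 61/682 = 0.089443
Under exogeneity and monotonicity, PS = (p₁ − p₀) / (1 − p₀).
PS = (0.69397 − 0.089443) / (1 − 0.089443) = 0.60452 / 0.91056 ≈ 0.6639

PS ≈ 0.664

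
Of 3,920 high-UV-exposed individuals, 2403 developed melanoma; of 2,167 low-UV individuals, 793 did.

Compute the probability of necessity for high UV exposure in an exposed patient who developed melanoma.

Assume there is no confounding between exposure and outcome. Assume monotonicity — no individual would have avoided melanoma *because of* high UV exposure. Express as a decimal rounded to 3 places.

PN ≈ 0.403

p₁ = P(outcome | exposed) = 2403/3920 = 0.61301
p₀ = P(outcome | unexposed) = 793/2167 = 0.36594
Under exogeneity and monotonicity, PN = (p₁ − p₀) / p₁.
PN = (0.61301 − 0.36594) / 0.61301 = 0.24707 / 0.61301 ≈ 0.4030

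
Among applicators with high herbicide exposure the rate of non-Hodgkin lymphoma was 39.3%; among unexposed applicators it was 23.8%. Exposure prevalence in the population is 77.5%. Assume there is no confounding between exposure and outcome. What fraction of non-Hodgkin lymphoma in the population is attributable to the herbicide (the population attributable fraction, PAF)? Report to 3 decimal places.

p₁ = 0.393, p₀ = 0.238.
Overall risk P(Y=1) = π·p₁ + (1−π)·p₀ = 0.775×0.393 + 0.225×0.238 = 0.35812.
Under exogeneity, PAF = [P(Y=1) − p₀] / P(Y=1).
PAF = (0.35812 − 0.238) / 0.35812 ≈ 0.3354

PAF ≈ 0.335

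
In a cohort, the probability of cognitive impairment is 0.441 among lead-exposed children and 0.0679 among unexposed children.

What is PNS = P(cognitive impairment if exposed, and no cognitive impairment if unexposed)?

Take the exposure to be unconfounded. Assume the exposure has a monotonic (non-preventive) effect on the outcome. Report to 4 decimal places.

PNS ≈ 0.3731

Let p₁ = 0.441, p₀ = 0.0679.
Under exogeneity and monotonicity, PNS = p₁ − p₀.
PNS = 0.441 − 0.0679 = 0.3731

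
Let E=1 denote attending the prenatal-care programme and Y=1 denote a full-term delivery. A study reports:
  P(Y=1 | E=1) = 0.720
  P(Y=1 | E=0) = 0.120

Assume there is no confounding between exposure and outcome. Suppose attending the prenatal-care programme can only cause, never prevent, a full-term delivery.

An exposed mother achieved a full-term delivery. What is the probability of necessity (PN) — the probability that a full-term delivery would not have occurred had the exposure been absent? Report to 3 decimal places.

Let p₁ = 0.72, p₀ = 0.12.
Under exogeneity and monotonicity, PN = (p₁ − p₀) / p₁.
PN = (0.72 − 0.12) / 0.72 = 0.6 / 0.72 ≈ 0.8333

PN ≈ 0.833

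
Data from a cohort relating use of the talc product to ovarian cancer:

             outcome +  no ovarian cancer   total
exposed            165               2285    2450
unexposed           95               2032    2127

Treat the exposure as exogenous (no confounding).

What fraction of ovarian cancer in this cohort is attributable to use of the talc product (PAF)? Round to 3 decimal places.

PAF ≈ 0.214

p₁ = P(outcome | exposed) = 165/2450 = 0.067347
p₀ = P(outcome | unexposed) = 95/2127 = 0.044664
Exposure prevalence π = 2450/4577 = 0.53529; overall risk P(Y=1) = 0.056806.
Under exogeneity, PAF = [P(Y=1) − p₀]/P(Y=1).
PAF = (0.056806 − 0.044664) / 0.056806 ≈ 0.2137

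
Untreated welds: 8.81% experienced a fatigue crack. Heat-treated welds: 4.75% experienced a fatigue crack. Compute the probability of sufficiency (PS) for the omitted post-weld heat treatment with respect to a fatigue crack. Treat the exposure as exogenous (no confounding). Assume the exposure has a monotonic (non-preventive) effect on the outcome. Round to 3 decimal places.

p₁ = 0.0881, p₀ = 0.0475.
Under exogeneity and monotonicity, PS = (p₁ − p₀) / (1 − p₀).
PS = (0.0881 − 0.0475) / (1 − 0.0475) = 0.0406 / 0.9525 ≈ 0.0426

PS ≈ 0.043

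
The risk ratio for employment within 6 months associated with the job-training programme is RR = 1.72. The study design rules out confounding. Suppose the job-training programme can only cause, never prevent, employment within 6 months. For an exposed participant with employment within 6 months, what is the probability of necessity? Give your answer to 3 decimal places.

Under exogeneity and monotonicity, PN = (RR − 1) / RR = 1 − 1/RR.
PN = (1.72 − 1) / 1.72 = 0.72 / 1.72 ≈ 0.4186

PN ≈ 0.419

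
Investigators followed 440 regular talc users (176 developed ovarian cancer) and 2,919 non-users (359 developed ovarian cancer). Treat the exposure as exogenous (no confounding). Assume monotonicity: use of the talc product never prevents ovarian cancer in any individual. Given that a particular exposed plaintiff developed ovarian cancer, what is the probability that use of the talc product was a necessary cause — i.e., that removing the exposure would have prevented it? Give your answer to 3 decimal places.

PN ≈ 0.693

p₁ = P(outcome | exposed) = 176/440 = 0.4
p₀ = P(outcome | unexposed) = 359/2919 = 0.12299
Under exogeneity and monotonicity, PN = (p₁ − p₀) / p₁.
PN = (0.4 − 0.12299) / 0.4 = 0.27701 / 0.4 ≈ 0.6925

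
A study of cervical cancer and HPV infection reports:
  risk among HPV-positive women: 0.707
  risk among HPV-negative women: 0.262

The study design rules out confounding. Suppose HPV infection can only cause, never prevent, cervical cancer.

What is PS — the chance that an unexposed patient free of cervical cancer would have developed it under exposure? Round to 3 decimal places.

PS ≈ 0.603

Let p₁ = 0.707, p₀ = 0.262.
Under exogeneity and monotonicity, PS = (p₁ − p₀) / (1 − p₀).
PS = (0.707 − 0.262) / (1 − 0.262) = 0.445 / 0.738 ≈ 0.6030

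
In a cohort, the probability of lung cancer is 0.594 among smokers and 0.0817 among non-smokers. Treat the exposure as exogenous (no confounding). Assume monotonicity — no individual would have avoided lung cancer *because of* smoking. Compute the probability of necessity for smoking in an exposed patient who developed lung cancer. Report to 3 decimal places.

PN ≈ 0.862

Let p₁ = 0.594, p₀ = 0.0817.
Under exogeneity and monotonicity, PN = (p₁ − p₀) / p₁.
PN = (0.594 − 0.0817) / 0.594 = 0.5123 / 0.594 ≈ 0.8625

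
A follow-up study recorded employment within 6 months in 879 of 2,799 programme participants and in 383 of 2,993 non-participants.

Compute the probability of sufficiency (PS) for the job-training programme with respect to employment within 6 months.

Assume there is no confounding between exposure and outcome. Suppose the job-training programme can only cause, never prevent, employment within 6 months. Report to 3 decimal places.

p₁ = P(outcome | exposed) = 879/2799 = 0.31404
p₀ = P(outcome | unexposed) = 383/2993 = 0.12797
Under exogeneity and monotonicity, PS = (p₁ − p₀) / (1 − p₀).
PS = (0.31404 − 0.12797) / (1 − 0.12797) = 0.18608 / 0.87203 ≈ 0.2134

PS ≈ 0.213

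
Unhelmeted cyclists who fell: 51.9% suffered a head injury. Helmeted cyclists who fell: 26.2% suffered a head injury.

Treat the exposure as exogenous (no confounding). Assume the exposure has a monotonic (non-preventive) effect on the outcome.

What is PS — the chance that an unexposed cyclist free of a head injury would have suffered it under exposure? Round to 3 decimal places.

p₁ = 0.519, p₀ = 0.262.
Under exogeneity and monotonicity, PS = (p₁ − p₀) / (1 − p₀).
PS = (0.519 − 0.262) / (1 − 0.262) = 0.257 / 0.738 ≈ 0.3482

PS ≈ 0.348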